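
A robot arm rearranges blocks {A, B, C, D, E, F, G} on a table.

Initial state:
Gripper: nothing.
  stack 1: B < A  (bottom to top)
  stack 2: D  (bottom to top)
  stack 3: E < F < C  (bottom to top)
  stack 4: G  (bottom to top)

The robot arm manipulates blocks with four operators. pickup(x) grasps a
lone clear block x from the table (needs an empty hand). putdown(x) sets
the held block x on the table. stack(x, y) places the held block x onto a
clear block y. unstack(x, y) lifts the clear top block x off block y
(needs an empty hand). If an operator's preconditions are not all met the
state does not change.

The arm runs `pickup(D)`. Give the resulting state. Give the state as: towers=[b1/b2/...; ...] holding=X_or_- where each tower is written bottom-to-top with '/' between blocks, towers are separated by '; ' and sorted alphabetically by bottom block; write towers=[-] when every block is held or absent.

before: towers=[B/A; D; E/F/C; G] holding=-
pre[pickup(D)]: clear(D) ok, ontable(D) ok, handempty ok
all met → apply pickup(D)
after:  towers=[B/A; E/F/C; G] holding=D

towers=[B/A; E/F/C; G] holding=D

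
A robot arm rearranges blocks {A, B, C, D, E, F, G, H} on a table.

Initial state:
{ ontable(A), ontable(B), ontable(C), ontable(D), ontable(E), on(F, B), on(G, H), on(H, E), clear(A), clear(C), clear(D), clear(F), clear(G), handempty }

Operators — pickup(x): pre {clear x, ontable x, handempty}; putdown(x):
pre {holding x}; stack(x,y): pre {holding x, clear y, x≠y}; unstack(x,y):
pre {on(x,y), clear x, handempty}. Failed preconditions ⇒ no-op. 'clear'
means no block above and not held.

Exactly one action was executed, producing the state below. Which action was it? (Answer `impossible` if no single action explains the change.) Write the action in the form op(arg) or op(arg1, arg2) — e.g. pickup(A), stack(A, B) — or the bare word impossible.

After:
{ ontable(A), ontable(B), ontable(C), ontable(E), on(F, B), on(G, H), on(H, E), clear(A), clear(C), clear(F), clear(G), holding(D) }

target: towers=[A; B/F; C; E/H/G] holding=D
     unstack(G, H) → towers=[A; B/F; C; D; E/H] holding=G
         pickup(A) → towers=[B/F; C; D; E/H/G] holding=A
     unstack(F, B) → towers=[A; B; C; D; E/H/G] holding=F
         pickup(D) → towers=[A; B/F; C; E/H/G] holding=D  ← match
         pickup(C) → towers=[A; B/F; D; E/H/G] holding=C

pickup(D)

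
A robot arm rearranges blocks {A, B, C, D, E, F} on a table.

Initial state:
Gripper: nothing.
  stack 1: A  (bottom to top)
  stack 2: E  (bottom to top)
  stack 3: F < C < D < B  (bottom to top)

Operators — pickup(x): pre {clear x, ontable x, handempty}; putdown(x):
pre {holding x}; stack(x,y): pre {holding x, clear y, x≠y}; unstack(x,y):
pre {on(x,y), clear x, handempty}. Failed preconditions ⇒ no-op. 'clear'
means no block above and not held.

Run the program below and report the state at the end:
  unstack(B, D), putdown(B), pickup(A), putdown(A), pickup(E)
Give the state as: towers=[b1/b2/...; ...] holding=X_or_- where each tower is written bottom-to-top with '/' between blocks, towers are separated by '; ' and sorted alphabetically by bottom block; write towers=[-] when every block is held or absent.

towers=[A; B; F/C/D] holding=E

step 1 (unstack(B, D)): towers=[A; E; F/C/D] holding=B
step 2 (putdown(B)): towers=[A; B; E; F/C/D] holding=-
step 3 (pickup(A)): towers=[B; E; F/C/D] holding=A
step 4 (putdown(A)): towers=[A; B; E; F/C/D] holding=-
step 5 (pickup(E)): towers=[A; B; F/C/D] holding=E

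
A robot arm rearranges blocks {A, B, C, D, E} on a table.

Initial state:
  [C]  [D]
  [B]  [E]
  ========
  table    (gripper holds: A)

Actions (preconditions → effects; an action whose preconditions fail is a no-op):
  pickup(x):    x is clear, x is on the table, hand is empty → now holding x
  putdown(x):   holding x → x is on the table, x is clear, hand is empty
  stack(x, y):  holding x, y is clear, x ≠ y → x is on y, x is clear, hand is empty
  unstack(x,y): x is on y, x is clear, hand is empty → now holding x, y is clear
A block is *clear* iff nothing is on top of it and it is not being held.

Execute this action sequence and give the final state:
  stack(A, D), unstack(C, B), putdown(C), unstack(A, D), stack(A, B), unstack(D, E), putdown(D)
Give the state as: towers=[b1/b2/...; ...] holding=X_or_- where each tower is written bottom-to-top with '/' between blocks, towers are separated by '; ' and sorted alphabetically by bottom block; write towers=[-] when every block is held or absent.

step 1 (stack(A, D)): towers=[B/C; E/D/A] holding=-
step 2 (unstack(C, B)): towers=[B; E/D/A] holding=C
step 3 (putdown(C)): towers=[B; C; E/D/A] holding=-
step 4 (unstack(A, D)): towers=[B; C; E/D] holding=A
step 5 (stack(A, B)): towers=[B/A; C; E/D] holding=-
step 6 (unstack(D, E)): towers=[B/A; C; E] holding=D
step 7 (putdown(D)): towers=[B/A; C; D; E] holding=-

towers=[B/A; C; D; E] holding=-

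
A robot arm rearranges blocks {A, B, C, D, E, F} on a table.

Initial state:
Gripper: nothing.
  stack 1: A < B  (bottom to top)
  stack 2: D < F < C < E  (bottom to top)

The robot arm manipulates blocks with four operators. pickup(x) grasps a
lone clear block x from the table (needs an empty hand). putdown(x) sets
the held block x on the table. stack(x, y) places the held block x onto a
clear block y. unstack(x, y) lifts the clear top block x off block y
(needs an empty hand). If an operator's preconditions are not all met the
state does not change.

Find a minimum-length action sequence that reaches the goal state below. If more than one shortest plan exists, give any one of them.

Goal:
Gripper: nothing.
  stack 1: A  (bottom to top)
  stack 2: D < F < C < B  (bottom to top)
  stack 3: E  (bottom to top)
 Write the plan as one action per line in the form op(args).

step 1 (unstack(E, C)): towers=[A/B; D/F/C] holding=E
step 2 (putdown(E)): towers=[A/B; D/F/C; E] holding=-
step 3 (unstack(B, A)): towers=[A; D/F/C; E] holding=B
step 4 (stack(B, C)): towers=[A; D/F/C/B; E] holding=-
goal check: towers=[A; D/F/C/B; E] holding=- — reached (length 4, optimal by BFS)

unstack(E, C)
putdown(E)
unstack(B, A)
stack(B, C)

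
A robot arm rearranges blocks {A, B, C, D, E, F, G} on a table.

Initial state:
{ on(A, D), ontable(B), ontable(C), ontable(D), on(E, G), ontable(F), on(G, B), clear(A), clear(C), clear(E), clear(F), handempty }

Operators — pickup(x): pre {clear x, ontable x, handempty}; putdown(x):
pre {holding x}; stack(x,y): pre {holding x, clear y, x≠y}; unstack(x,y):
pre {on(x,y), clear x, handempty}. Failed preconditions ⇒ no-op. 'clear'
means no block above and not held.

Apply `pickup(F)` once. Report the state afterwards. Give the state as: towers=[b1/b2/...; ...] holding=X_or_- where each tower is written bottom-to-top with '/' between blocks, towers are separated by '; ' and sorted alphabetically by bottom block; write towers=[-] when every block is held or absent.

before: towers=[B/G/E; C; D/A; F] holding=-
pre[pickup(F)]: clear(F) yes, ontable(F) yes, handempty yes
all met → apply pickup(F)
after:  towers=[B/G/E; C; D/A] holding=F

towers=[B/G/E; C; D/A] holding=F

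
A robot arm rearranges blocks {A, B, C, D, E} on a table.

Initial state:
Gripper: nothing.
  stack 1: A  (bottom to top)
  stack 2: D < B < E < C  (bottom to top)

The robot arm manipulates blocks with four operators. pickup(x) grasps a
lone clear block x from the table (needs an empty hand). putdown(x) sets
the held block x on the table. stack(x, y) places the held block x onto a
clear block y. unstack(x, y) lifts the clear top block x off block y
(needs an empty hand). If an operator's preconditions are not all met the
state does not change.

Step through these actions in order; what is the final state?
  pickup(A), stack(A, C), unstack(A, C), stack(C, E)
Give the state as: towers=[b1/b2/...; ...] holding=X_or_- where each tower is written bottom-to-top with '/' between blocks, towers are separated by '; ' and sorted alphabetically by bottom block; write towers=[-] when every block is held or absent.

step 1 (pickup(A)): towers=[D/B/E/C] holding=A
step 2 (stack(A, C)): towers=[D/B/E/C/A] holding=-
step 3 (unstack(A, C)): towers=[D/B/E/C] holding=A
step 4 (stack(C, E)) [no-op]: towers=[D/B/E/C] holding=A

towers=[D/B/E/C] holding=A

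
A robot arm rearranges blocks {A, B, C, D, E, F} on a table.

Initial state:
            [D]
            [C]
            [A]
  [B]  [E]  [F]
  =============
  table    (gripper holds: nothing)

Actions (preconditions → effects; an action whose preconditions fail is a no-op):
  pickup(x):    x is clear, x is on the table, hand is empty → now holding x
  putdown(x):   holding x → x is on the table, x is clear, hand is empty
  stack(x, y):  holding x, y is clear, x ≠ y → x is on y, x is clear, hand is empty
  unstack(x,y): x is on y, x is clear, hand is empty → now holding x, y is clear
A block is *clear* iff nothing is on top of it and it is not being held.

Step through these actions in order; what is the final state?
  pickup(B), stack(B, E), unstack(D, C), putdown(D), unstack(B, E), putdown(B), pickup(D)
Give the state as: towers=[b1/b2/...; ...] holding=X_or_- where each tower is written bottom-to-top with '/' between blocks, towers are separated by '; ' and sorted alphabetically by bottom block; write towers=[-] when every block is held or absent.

towers=[B; E; F/A/C] holding=D

step 1 (pickup(B)): towers=[E; F/A/C/D] holding=B
step 2 (stack(B, E)): towers=[E/B; F/A/C/D] holding=-
step 3 (unstack(D, C)): towers=[E/B; F/A/C] holding=D
step 4 (putdown(D)): towers=[D; E/B; F/A/C] holding=-
step 5 (unstack(B, E)): towers=[D; E; F/A/C] holding=B
step 6 (putdown(B)): towers=[B; D; E; F/A/C] holding=-
step 7 (pickup(D)): towers=[B; E; F/A/C] holding=D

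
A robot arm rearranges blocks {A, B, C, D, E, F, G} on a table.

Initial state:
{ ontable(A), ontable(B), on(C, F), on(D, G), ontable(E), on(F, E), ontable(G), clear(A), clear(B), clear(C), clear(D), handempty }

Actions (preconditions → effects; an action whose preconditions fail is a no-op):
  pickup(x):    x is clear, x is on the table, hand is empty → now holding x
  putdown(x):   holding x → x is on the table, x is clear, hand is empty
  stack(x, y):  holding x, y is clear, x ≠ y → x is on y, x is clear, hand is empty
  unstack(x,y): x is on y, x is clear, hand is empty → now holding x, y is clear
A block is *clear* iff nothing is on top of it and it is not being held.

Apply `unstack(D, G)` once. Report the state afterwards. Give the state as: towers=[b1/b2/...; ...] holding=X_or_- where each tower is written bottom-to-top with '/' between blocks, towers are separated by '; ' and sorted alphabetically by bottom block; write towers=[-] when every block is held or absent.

before: towers=[A; B; E/F/C; G/D] holding=-
pre[unstack(D, G)]: on(D,G) yes, clear(D) yes, handempty yes
all met → apply unstack(D, G)
after:  towers=[A; B; E/F/C; G] holding=D

towers=[A; B; E/F/C; G] holding=D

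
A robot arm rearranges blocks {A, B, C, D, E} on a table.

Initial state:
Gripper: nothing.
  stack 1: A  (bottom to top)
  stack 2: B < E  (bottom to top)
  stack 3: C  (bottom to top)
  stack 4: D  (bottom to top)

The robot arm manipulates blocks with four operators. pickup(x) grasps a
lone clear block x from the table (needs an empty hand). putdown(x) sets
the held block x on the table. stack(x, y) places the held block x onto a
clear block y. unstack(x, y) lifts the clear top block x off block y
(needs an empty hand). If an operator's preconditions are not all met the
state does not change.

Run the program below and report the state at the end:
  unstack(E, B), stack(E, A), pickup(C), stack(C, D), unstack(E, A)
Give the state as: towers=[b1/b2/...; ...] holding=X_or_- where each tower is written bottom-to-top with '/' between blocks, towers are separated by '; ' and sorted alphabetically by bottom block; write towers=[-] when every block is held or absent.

towers=[A; B; D/C] holding=E

step 1 (unstack(E, B)): towers=[A; B; C; D] holding=E
step 2 (stack(E, A)): towers=[A/E; B; C; D] holding=-
step 3 (pickup(C)): towers=[A/E; B; D] holding=C
step 4 (stack(C, D)): towers=[A/E; B; D/C] holding=-
step 5 (unstack(E, A)): towers=[A; B; D/C] holding=E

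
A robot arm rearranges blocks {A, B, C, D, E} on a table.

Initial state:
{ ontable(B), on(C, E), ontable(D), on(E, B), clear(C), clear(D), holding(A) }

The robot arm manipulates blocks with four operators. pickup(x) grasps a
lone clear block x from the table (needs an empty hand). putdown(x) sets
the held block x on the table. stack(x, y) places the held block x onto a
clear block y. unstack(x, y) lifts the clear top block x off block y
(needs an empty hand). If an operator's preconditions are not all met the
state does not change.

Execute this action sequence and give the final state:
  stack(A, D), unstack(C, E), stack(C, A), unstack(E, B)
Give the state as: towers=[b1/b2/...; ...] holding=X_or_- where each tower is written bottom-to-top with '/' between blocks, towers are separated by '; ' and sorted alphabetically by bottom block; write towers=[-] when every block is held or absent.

step 1 (stack(A, D)): towers=[B/E/C; D/A] holding=-
step 2 (unstack(C, E)): towers=[B/E; D/A] holding=C
step 3 (stack(C, A)): towers=[B/E; D/A/C] holding=-
step 4 (unstack(E, B)): towers=[B; D/A/C] holding=E

towers=[B; D/A/C] holding=E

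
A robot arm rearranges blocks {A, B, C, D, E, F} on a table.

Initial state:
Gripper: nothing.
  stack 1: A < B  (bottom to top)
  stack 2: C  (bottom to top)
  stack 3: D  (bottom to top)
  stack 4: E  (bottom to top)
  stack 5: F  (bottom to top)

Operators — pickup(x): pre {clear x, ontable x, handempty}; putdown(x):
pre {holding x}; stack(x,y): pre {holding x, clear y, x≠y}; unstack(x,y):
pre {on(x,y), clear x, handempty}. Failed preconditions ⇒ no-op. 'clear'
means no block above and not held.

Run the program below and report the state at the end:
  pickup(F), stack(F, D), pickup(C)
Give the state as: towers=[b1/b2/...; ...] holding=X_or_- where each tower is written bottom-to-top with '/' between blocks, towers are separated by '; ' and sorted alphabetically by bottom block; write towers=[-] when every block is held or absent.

towers=[A/B; D/F; E] holding=C

step 1 (pickup(F)): towers=[A/B; C; D; E] holding=F
step 2 (stack(F, D)): towers=[A/B; C; D/F; E] holding=-
step 3 (pickup(C)): towers=[A/B; D/F; E] holding=C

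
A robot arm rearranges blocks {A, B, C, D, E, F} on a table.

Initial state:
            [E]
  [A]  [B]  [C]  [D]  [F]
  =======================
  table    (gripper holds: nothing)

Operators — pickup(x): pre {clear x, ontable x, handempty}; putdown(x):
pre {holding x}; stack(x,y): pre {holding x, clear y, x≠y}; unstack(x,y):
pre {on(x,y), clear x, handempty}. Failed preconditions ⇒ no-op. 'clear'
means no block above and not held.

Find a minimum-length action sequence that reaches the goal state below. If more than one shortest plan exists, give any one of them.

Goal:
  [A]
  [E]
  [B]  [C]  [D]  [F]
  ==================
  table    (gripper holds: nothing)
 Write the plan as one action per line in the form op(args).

step 1 (unstack(E, C)): towers=[A; B; C; D; F] holding=E
step 2 (stack(E, B)): towers=[A; B/E; C; D; F] holding=-
step 3 (pickup(A)): towers=[B/E; C; D; F] holding=A
step 4 (stack(A, E)): towers=[B/E/A; C; D; F] holding=-
goal check: towers=[B/E/A; C; D; F] holding=- — reached (length 4, optimal by BFS)

unstack(E, C)
stack(E, B)
pickup(A)
stack(A, E)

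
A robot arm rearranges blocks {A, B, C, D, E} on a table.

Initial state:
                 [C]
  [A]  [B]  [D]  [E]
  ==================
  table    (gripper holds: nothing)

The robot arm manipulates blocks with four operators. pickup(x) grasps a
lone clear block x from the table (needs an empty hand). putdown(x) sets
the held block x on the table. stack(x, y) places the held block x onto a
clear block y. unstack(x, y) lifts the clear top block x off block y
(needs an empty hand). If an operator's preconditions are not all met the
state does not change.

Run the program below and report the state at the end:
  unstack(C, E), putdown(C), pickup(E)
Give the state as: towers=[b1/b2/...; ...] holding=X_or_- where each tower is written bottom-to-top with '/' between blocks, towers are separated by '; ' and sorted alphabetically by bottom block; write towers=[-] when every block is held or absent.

step 1 (unstack(C, E)): towers=[A; B; D; E] holding=C
step 2 (putdown(C)): towers=[A; B; C; D; E] holding=-
step 3 (pickup(E)): towers=[A; B; C; D] holding=E

towers=[A; B; C; D] holding=E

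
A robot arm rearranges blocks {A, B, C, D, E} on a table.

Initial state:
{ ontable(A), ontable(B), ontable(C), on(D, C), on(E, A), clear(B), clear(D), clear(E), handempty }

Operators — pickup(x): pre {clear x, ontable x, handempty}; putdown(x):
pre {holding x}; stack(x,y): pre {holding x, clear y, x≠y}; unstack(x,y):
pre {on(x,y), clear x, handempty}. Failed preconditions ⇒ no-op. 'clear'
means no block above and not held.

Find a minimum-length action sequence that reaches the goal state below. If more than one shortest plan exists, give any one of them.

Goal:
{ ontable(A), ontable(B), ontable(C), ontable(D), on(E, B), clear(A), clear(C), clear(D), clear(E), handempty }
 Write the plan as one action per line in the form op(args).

step 1 (unstack(D, C)): towers=[A/E; B; C] holding=D
step 2 (putdown(D)): towers=[A/E; B; C; D] holding=-
step 3 (unstack(E, A)): towers=[A; B; C; D] holding=E
step 4 (stack(E, B)): towers=[A; B/E; C; D] holding=-
goal check: towers=[A; B/E; C; D] holding=- — reached (length 4, optimal by BFS)

unstack(D, C)
putdown(D)
unstack(E, A)
stack(E, B)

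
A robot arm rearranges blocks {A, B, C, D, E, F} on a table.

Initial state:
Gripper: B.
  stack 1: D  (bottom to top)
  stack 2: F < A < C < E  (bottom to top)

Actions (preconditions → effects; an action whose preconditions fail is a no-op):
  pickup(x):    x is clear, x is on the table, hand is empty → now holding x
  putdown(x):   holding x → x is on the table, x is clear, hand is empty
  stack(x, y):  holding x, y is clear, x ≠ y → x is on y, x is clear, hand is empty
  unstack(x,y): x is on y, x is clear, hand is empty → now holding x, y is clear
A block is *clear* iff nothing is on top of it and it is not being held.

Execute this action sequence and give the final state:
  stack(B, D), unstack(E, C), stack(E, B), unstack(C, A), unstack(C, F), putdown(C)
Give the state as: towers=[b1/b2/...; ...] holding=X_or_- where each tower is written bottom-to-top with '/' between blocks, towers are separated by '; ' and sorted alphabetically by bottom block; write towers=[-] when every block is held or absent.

step 1 (stack(B, D)): towers=[D/B; F/A/C/E] holding=-
step 2 (unstack(E, C)): towers=[D/B; F/A/C] holding=E
step 3 (stack(E, B)): towers=[D/B/E; F/A/C] holding=-
step 4 (unstack(C, A)): towers=[D/B/E; F/A] holding=C
step 5 (unstack(C, F)) [no-op]: towers=[D/B/E; F/A] holding=C
step 6 (putdown(C)): towers=[C; D/B/E; F/A] holding=-

towers=[C; D/B/E; F/A] holding=-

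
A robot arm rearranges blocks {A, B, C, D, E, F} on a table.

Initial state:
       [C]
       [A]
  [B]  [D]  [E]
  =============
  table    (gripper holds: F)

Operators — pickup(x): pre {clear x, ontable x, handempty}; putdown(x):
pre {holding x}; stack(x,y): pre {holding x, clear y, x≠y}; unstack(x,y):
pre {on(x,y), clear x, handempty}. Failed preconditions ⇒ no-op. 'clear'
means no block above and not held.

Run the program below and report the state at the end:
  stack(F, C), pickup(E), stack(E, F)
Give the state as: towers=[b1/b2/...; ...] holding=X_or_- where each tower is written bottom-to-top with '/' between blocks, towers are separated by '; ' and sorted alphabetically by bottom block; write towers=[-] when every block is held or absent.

towers=[B; D/A/C/F/E] holding=-

step 1 (stack(F, C)): towers=[B; D/A/C/F; E] holding=-
step 2 (pickup(E)): towers=[B; D/A/C/F] holding=E
step 3 (stack(E, F)): towers=[B; D/A/C/F/E] holding=-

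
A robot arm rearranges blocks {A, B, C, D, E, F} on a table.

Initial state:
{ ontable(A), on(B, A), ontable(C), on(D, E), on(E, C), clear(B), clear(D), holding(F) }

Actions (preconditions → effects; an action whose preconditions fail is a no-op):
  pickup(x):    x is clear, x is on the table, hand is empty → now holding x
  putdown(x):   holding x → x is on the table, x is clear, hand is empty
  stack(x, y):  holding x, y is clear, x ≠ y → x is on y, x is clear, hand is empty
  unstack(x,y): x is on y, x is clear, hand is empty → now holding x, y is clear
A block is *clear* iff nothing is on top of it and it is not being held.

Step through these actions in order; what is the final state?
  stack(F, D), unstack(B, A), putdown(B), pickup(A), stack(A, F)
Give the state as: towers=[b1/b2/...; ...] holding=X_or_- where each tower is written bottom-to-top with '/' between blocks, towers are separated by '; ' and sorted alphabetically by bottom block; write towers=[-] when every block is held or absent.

step 1 (stack(F, D)): towers=[A/B; C/E/D/F] holding=-
step 2 (unstack(B, A)): towers=[A; C/E/D/F] holding=B
step 3 (putdown(B)): towers=[A; B; C/E/D/F] holding=-
step 4 (pickup(A)): towers=[B; C/E/D/F] holding=A
step 5 (stack(A, F)): towers=[B; C/E/D/F/A] holding=-

towers=[B; C/E/D/F/A] holding=-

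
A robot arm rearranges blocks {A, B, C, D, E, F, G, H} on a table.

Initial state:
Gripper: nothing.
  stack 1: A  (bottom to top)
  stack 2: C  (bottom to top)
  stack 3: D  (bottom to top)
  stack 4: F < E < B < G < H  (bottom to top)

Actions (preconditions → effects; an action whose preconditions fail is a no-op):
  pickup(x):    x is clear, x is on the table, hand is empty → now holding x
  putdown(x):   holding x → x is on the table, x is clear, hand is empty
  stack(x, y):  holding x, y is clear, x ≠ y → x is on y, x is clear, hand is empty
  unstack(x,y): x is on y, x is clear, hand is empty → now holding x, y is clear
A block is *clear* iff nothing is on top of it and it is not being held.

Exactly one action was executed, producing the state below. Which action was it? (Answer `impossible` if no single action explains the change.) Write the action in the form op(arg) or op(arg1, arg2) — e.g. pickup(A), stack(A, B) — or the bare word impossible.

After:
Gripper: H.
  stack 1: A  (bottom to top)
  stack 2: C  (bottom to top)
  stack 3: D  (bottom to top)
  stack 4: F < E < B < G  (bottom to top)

unstack(H, G)

target: towers=[A; C; D; F/E/B/G] holding=H
         pickup(A) → towers=[C; D; F/E/B/G/H] holding=A
     unstack(H, G) → towers=[A; C; D; F/E/B/G] holding=H  ← match
         pickup(D) → towers=[A; C; F/E/B/G/H] holding=D
         pickup(C) → towers=[A; D; F/E/B/G/H] holding=C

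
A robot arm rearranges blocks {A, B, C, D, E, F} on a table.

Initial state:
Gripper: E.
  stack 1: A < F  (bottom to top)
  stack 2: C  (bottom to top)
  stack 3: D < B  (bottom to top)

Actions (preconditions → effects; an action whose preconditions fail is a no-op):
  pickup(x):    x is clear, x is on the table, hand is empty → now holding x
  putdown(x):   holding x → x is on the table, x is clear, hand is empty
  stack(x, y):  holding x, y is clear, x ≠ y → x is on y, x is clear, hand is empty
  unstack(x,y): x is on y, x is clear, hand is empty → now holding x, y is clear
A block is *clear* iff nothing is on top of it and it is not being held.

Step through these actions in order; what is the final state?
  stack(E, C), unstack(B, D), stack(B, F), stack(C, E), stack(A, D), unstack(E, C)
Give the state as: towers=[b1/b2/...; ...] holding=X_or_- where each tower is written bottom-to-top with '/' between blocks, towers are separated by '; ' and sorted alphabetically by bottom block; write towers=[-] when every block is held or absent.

step 1 (stack(E, C)): towers=[A/F; C/E; D/B] holding=-
step 2 (unstack(B, D)): towers=[A/F; C/E; D] holding=B
step 3 (stack(B, F)): towers=[A/F/B; C/E; D] holding=-
step 4 (stack(C, E)) [no-op]: towers=[A/F/B; C/E; D] holding=-
step 5 (stack(A, D)) [no-op]: towers=[A/F/B; C/E; D] holding=-
step 6 (unstack(E, C)): towers=[A/F/B; C; D] holding=E

towers=[A/F/B; C; D] holding=E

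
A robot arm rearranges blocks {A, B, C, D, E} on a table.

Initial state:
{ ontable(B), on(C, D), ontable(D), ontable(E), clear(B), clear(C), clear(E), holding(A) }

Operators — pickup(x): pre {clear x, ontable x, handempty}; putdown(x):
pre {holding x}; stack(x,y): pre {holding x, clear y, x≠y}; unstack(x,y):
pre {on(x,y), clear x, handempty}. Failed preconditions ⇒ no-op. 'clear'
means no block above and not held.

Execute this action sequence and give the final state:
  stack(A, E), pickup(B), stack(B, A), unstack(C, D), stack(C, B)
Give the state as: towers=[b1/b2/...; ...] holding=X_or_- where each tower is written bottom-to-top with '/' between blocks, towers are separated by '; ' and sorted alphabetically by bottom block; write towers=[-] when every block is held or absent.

step 1 (stack(A, E)): towers=[B; D/C; E/A] holding=-
step 2 (pickup(B)): towers=[D/C; E/A] holding=B
step 3 (stack(B, A)): towers=[D/C; E/A/B] holding=-
step 4 (unstack(C, D)): towers=[D; E/A/B] holding=C
step 5 (stack(C, B)): towers=[D; E/A/B/C] holding=-

towers=[D; E/A/B/C] holding=-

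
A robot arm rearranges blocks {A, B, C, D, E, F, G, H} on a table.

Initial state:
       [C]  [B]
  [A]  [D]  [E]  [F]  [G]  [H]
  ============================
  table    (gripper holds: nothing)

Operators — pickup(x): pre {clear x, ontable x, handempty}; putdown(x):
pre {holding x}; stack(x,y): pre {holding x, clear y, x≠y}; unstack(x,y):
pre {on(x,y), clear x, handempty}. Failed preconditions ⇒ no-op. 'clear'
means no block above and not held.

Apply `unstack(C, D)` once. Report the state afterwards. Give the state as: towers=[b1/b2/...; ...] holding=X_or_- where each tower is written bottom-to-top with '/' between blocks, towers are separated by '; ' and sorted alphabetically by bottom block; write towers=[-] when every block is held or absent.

before: towers=[A; D/C; E/B; F; G; H] holding=-
pre[unstack(C, D)]: on(C,D) yes, clear(C) yes, handempty yes
all met → apply unstack(C, D)
after:  towers=[A; D; E/B; F; G; H] holding=C

towers=[A; D; E/B; F; G; H] holding=C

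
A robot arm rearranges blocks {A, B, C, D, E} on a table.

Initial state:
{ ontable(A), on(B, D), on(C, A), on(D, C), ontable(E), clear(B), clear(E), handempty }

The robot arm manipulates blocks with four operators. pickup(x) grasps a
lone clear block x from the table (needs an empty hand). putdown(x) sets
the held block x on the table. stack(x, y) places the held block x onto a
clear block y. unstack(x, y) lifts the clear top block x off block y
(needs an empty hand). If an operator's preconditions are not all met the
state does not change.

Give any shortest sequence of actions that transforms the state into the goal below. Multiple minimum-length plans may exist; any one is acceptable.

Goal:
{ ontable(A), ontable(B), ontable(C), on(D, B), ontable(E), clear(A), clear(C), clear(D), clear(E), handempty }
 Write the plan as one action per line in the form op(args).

unstack(B, D)
putdown(B)
unstack(D, C)
stack(D, B)
unstack(C, A)
putdown(C)

step 1 (unstack(B, D)): towers=[A/C/D; E] holding=B
step 2 (putdown(B)): towers=[A/C/D; B; E] holding=-
step 3 (unstack(D, C)): towers=[A/C; B; E] holding=D
step 4 (stack(D, B)): towers=[A/C; B/D; E] holding=-
step 5 (unstack(C, A)): towers=[A; B/D; E] holding=C
step 6 (putdown(C)): towers=[A; B/D; C; E] holding=-
goal check: towers=[A; B/D; C; E] holding=- — reached (length 6, optimal by BFS)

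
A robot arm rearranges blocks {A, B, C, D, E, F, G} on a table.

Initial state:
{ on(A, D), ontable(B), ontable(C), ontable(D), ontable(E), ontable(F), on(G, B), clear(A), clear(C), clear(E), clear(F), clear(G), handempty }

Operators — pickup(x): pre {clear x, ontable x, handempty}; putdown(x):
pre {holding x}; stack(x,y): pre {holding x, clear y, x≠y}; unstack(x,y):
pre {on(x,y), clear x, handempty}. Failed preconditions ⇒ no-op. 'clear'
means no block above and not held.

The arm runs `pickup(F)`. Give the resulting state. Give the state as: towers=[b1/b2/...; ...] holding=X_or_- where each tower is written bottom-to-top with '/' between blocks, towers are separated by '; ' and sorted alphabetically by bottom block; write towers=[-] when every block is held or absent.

before: towers=[B/G; C; D/A; E; F] holding=-
pre[pickup(F)]: clear(F) yes, ontable(F) yes, handempty yes
all met → apply pickup(F)
after:  towers=[B/G; C; D/A; E] holding=F

towers=[B/G; C; D/A; E] holding=F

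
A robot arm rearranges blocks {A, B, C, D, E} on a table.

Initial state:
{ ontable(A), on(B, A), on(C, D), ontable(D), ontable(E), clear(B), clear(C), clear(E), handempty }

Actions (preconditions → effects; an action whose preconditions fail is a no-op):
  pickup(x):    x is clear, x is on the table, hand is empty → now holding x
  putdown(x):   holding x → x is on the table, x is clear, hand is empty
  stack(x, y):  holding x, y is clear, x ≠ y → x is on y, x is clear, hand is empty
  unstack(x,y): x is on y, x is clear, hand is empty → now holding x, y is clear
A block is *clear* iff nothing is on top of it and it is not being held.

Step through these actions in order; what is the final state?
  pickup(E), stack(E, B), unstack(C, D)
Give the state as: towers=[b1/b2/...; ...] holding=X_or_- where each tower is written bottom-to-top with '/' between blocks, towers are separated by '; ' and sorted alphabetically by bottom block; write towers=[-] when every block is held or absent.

step 1 (pickup(E)): towers=[A/B; D/C] holding=E
step 2 (stack(E, B)): towers=[A/B/E; D/C] holding=-
step 3 (unstack(C, D)): towers=[A/B/E; D] holding=C

towers=[A/B/E; D] holding=C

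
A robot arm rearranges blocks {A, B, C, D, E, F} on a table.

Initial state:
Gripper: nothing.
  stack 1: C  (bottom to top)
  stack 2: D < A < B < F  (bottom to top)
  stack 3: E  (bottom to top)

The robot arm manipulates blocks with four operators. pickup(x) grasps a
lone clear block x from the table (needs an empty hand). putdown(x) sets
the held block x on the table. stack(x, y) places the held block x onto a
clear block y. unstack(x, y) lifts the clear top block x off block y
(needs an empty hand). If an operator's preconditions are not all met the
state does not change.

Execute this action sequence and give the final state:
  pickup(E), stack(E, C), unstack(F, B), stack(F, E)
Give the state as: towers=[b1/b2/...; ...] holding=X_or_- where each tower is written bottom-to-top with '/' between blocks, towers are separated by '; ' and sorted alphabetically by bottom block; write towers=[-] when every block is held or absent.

step 1 (pickup(E)): towers=[C; D/A/B/F] holding=E
step 2 (stack(E, C)): towers=[C/E; D/A/B/F] holding=-
step 3 (unstack(F, B)): towers=[C/E; D/A/B] holding=F
step 4 (stack(F, E)): towers=[C/E/F; D/A/B] holding=-

towers=[C/E/F; D/A/B] holding=-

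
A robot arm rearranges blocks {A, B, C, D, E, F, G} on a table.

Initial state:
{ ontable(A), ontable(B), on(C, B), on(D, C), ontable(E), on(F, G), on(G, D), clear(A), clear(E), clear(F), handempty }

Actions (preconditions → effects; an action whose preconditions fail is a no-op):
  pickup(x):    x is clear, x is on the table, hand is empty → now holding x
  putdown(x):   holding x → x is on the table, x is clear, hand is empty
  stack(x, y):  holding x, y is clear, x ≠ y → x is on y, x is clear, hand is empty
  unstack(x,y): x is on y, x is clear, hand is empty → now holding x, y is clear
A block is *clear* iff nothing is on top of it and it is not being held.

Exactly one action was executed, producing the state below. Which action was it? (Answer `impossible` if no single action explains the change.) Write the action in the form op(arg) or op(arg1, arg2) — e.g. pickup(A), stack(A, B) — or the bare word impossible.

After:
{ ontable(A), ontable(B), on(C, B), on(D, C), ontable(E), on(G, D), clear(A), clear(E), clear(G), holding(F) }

unstack(F, G)

target: towers=[A; B/C/D/G; E] holding=F
     unstack(F, G) → towers=[A; B/C/D/G; E] holding=F  ← match
         pickup(A) → towers=[B/C/D/G/F; E] holding=A
         pickup(E) → towers=[A; B/C/D/G/F] holding=E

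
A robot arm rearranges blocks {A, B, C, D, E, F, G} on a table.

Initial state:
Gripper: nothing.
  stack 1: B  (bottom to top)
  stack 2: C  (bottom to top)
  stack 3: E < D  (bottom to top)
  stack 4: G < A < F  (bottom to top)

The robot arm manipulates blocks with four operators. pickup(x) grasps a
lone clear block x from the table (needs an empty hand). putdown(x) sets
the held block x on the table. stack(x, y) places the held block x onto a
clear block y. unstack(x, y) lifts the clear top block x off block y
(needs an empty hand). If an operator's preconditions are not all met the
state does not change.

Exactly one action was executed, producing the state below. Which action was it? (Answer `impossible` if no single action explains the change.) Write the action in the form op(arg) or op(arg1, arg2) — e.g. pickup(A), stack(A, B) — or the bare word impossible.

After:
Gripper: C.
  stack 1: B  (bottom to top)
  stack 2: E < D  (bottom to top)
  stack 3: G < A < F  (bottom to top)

pickup(C)

target: towers=[B; E/D; G/A/F] holding=C
         pickup(B) → towers=[C; E/D; G/A/F] holding=B
     unstack(F, A) → towers=[B; C; E/D; G/A] holding=F
     unstack(D, E) → towers=[B; C; E; G/A/F] holding=D
         pickup(C) → towers=[B; E/D; G/A/F] holding=C  ← match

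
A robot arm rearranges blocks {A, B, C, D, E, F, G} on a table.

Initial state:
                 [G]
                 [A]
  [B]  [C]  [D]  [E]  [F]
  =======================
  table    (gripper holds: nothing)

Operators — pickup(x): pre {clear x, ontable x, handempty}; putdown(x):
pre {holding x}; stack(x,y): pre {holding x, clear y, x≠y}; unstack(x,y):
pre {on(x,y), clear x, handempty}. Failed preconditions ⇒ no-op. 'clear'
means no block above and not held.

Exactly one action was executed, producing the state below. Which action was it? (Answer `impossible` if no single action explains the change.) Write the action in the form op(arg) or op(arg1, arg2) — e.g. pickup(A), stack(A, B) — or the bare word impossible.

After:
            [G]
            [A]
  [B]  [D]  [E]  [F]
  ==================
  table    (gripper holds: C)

pickup(C)

target: towers=[B; D; E/A/G; F] holding=C
         pickup(B) → towers=[C; D; E/A/G; F] holding=B
         pickup(F) → towers=[B; C; D; E/A/G] holding=F
     unstack(G, A) → towers=[B; C; D; E/A; F] holding=G
         pickup(D) → towers=[B; C; E/A/G; F] holding=D
         pickup(C) → towers=[B; D; E/A/G; F] holding=C  ← match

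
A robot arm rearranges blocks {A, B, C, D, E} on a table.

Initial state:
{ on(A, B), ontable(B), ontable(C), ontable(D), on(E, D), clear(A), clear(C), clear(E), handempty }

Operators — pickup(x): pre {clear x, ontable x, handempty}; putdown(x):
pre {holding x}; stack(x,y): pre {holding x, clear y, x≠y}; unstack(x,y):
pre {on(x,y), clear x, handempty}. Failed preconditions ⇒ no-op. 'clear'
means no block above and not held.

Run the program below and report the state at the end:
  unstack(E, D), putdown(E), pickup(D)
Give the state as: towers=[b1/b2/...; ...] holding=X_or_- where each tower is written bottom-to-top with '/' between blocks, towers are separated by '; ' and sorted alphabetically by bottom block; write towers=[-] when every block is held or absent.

step 1 (unstack(E, D)): towers=[B/A; C; D] holding=E
step 2 (putdown(E)): towers=[B/A; C; D; E] holding=-
step 3 (pickup(D)): towers=[B/A; C; E] holding=D

towers=[B/A; C; E] holding=D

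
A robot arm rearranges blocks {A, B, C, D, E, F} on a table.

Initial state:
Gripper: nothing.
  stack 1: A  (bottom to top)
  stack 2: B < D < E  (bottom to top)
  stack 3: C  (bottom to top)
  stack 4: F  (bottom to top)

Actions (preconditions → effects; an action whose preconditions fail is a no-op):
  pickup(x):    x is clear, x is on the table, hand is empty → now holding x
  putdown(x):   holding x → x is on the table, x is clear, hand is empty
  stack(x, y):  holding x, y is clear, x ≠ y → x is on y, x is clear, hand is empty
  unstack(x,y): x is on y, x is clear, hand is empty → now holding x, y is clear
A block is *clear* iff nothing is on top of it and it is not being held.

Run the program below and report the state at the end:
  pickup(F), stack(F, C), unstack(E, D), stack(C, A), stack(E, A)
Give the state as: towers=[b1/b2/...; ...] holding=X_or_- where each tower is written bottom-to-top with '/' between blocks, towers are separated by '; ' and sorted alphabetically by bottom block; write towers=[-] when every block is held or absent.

step 1 (pickup(F)): towers=[A; B/D/E; C] holding=F
step 2 (stack(F, C)): towers=[A; B/D/E; C/F] holding=-
step 3 (unstack(E, D)): towers=[A; B/D; C/F] holding=E
step 4 (stack(C, A)) [no-op]: towers=[A; B/D; C/F] holding=E
step 5 (stack(E, A)): towers=[A/E; B/D; C/F] holding=-

towers=[A/E; B/D; C/F] holding=-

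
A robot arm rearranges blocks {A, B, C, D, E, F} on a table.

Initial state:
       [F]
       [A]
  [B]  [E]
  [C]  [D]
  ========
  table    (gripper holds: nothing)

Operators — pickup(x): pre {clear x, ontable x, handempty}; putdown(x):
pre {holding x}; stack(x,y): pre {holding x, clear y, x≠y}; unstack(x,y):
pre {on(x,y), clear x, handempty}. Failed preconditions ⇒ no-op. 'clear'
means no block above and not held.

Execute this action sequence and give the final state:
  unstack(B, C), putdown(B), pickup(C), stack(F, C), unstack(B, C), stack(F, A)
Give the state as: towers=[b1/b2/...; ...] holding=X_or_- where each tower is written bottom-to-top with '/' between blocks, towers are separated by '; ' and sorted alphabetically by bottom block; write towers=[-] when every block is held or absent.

step 1 (unstack(B, C)): towers=[C; D/E/A/F] holding=B
step 2 (putdown(B)): towers=[B; C; D/E/A/F] holding=-
step 3 (pickup(C)): towers=[B; D/E/A/F] holding=C
step 4 (stack(F, C)) [no-op]: towers=[B; D/E/A/F] holding=C
step 5 (unstack(B, C)) [no-op]: towers=[B; D/E/A/F] holding=C
step 6 (stack(F, A)) [no-op]: towers=[B; D/E/A/F] holding=C

towers=[B; D/E/A/F] holding=C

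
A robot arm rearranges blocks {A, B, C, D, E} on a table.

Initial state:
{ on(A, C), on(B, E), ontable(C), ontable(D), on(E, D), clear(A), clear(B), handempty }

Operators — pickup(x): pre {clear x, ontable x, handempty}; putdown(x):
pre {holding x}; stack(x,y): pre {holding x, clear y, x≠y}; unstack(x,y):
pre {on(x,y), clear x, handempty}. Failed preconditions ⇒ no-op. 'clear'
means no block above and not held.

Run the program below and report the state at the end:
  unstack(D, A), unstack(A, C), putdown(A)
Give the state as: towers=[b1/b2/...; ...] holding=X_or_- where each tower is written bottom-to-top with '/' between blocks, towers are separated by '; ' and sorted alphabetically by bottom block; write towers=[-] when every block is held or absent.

step 1 (unstack(D, A)) [no-op]: towers=[C/A; D/E/B] holding=-
step 2 (unstack(A, C)): towers=[C; D/E/B] holding=A
step 3 (putdown(A)): towers=[A; C; D/E/B] holding=-

towers=[A; C; D/E/B] holding=-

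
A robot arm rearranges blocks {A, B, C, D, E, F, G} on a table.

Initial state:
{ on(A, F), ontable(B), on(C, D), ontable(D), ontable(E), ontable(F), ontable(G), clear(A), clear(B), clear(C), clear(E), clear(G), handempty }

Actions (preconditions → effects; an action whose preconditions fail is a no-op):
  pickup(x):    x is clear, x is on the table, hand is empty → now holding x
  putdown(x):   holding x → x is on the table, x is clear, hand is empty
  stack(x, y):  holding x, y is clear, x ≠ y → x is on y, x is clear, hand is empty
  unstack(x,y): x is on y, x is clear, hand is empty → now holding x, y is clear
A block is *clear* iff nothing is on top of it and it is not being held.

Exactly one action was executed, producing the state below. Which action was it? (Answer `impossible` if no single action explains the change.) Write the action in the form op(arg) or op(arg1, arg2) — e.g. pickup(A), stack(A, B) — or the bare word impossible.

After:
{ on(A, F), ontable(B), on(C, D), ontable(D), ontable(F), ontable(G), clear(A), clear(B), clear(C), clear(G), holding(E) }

target: towers=[B; D/C; F/A; G] holding=E
         pickup(B) → towers=[D/C; E; F/A; G] holding=B
         pickup(G) → towers=[B; D/C; E; F/A] holding=G
     unstack(A, F) → towers=[B; D/C; E; F; G] holding=A
         pickup(E) → towers=[B; D/C; F/A; G] holding=E  ← match
     unstack(C, D) → towers=[B; D; E; F/A; G] holding=C

pickup(E)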